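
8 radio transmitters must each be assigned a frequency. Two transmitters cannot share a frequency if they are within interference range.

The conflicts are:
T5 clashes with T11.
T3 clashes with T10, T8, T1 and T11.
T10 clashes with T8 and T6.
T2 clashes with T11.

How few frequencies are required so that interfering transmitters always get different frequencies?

3

T3, T10, T8 are mutually in conflict, so at least 3 frequencies are needed.
3 frequencies suffice: frequency 1 → {T5, T3, T2, T6}; frequency 2 → {T10, T1, T11}; frequency 3 → {T8}. Each listed conflict is separated.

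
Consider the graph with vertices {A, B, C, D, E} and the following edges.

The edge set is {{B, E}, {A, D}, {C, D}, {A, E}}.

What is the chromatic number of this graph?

2

A and D are adjacent, so at least 2 colors are needed.
2 colors suffice: color 1 → {D, E}; color 2 → {A, B, C}. No two adjacent vertices share a color.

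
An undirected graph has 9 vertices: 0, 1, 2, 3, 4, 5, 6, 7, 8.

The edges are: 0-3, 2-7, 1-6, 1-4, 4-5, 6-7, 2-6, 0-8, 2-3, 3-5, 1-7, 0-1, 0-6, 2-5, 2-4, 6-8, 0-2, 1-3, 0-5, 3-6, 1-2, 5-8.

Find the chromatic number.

0, 1, 2, 3, 6 form a clique, so at least 5 colors are needed.
5 colors suffice: 0=yellow, 1=blue, 2=red, 3=purple, 4=green, 5=blue, 6=green, 7=yellow, 8=red. Each edge has distinct colors on its endpoints.

5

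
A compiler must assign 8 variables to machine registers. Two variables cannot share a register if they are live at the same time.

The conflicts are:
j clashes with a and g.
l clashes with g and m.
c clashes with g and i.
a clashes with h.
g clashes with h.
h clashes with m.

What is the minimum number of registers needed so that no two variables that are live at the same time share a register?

2

c and g conflict, so at least 2 registers are needed.
2 registers suffice: j=2, l=2, c=2, a=1, g=1, h=2, i=1, m=1. Every pair that conflicts lands in different registers.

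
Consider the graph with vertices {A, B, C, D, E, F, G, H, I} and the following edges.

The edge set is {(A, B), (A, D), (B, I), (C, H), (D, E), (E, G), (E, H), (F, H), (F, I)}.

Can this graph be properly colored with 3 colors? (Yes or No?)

The chromatic number is 3. The cycle B-A-D-E-H-F-I-B has odd length 7, so it cannot be 2-colored; at least 3 colors are needed.
3 colors suffice: color red → {B, D, G, H}; color blue → {A, C, E, F}; color green → {I}.
That is already a proper 3-coloring.

Yes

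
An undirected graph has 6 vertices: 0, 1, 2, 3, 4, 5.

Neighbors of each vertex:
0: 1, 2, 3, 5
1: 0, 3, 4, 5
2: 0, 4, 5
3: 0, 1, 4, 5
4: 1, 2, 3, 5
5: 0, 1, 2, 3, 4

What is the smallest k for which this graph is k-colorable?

4

0, 1, 3, 5 form a clique, so at least 4 colors are needed.
4 colors suffice: color red → {5}; color blue → {2, 3}; color green → {0, 4}; color yellow → {1}. No two adjacent vertices share a color.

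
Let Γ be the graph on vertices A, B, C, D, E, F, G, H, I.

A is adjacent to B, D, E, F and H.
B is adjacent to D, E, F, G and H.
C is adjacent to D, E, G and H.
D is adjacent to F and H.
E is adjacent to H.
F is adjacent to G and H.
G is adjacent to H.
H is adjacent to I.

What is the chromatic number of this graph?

A, B, D, F, H form a clique, so at least 5 colors are needed.
5 colors suffice: A=5, B=2, C=2, D=3, E=3, F=4, G=3, H=1, I=2. Each edge has distinct colors on its endpoints.

5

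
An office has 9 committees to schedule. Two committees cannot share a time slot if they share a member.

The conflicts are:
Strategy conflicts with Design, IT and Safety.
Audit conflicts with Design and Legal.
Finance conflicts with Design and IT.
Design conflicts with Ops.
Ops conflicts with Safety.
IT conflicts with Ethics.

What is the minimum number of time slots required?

Strategy and IT conflict, so at least 2 time slots are needed.
2 time slots suffice: Strategy=2, Audit=2, Finance=2, Design=1, Ops=2, IT=1, Legal=1, Ethics=2, Safety=1. Each listed conflict is separated.

2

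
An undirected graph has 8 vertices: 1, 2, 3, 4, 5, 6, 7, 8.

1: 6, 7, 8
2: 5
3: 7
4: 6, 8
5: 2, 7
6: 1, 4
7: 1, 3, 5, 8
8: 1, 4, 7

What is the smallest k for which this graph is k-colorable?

3

1, 7, 8 are pairwise adjacent, so at least 3 colors are needed.
3 colors suffice: 1=c, 2=a, 3=b, 4=a, 5=b, 6=b, 7=a, 8=b. Every edge joins two different colors.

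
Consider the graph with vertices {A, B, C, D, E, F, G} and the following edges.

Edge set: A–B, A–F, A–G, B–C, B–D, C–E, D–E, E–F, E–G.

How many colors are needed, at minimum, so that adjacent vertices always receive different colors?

3

The cycle B-A-F-E-C-B has odd length 5, so it cannot be 2-colored; at least 3 colors are needed.
A valid assignment using 3 colors: A=1, B=2, C=3, D=3, E=1, F=2, G=2. Each edge has distinct colors on its endpoints.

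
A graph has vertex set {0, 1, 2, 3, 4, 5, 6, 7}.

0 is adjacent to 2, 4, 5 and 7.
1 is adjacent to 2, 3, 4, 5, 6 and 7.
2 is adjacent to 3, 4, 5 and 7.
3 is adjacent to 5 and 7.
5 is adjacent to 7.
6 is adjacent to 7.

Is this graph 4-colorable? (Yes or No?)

No

1, 2, 3, 5, 7 form a clique, so at least 5 colors are needed.
So 4 colors are not enough.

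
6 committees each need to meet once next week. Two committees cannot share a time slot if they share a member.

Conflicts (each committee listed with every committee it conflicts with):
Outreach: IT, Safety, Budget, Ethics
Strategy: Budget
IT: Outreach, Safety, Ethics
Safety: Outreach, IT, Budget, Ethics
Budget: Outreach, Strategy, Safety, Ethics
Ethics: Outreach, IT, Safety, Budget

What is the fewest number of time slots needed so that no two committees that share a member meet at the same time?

Outreach, Safety, Budget, Ethics are mutually in conflict, so at least 4 time slots are needed.
4 time slots suffice: time slot 1 → {IT, Budget}; time slot 2 → {Strategy, Ethics}; time slot 3 → {Outreach}; time slot 4 → {Safety}. Each listed conflict is separated.

4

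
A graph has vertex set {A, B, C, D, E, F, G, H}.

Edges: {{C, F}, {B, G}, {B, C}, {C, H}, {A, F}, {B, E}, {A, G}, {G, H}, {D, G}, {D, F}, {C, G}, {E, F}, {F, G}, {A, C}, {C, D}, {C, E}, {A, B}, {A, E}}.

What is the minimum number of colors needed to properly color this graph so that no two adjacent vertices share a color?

A, C, E, F are pairwise adjacent (a clique of size 4), so at least 4 colors are needed.
4 colors suffice: color 1 → {C}; color 2 → {E, G}; color 3 → {A, D, H}; color 4 → {B, F}. No two adjacent vertices share a color.

4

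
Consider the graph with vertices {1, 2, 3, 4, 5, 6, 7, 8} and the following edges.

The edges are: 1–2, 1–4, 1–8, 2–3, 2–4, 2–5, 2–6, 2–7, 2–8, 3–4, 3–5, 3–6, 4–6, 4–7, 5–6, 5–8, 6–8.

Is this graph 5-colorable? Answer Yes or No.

The chromatic number is 4. 2, 5, 6, 8 are pairwise adjacent (a clique of size 4), so at least 4 colors are needed.
One proper 4-coloring: 1=green, 2=red, 3=yellow, 4=blue, 5=blue, 6=green, 7=green, 8=yellow.
Since 5 ≥ 4, a proper 5-coloring certainly exists.

Yes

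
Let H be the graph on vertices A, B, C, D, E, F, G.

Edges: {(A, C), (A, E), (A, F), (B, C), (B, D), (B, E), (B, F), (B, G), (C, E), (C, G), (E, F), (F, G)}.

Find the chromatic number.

3

B, E, F are mutually adjacent, so at least 3 colors are needed.
One proper 3-coloring: A=red, B=red, C=blue, D=blue, E=green, F=blue, G=green. Every edge joins two different colors.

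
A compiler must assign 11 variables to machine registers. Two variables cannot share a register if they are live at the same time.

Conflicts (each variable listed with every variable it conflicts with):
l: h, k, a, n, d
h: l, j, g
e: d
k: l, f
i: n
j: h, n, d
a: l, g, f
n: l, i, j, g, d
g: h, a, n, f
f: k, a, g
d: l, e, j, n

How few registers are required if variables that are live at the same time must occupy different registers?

3

a, g, f all conflict with each other, so at least 3 registers are needed.
3 registers suffice: register 1 → {h, e, k, a, n}; register 2 → {l, i, j, g}; register 3 → {f, d}. Each listed conflict is separated.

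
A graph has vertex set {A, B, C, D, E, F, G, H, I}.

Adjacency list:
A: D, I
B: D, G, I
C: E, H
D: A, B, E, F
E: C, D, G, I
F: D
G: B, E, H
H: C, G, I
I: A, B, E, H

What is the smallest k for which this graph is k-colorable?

B and G are adjacent, so at least 2 colors are needed.
2 colors suffice: color 1 → {C, D, G, I}; color 2 → {A, B, E, F, H}. Every edge joins two different colors.

2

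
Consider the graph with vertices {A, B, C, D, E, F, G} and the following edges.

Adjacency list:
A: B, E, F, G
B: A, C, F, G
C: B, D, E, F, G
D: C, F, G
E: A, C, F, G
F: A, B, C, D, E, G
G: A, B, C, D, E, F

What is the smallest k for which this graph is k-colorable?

A, B, F, G form a clique, so at least 4 colors are needed.
4 colors suffice: color 1 → {F}; color 2 → {G}; color 3 → {A, C}; color 4 → {B, D, E}. Every edge joins two different colors.

4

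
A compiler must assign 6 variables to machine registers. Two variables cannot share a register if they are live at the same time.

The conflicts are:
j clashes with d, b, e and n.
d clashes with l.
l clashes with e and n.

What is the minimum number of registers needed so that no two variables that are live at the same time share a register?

2

j and e conflict, so at least 2 registers are needed.
A valid assignment using 2 registers: j=1, d=2, l=1, b=2, e=2, n=2. Every pair that conflicts lands in different registers.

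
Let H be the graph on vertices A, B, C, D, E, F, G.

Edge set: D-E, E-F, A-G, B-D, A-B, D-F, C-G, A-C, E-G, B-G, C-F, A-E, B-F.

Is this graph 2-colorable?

No

D, E, F are pairwise adjacent, so at least 3 colors are needed.
So 2 colors are not enough.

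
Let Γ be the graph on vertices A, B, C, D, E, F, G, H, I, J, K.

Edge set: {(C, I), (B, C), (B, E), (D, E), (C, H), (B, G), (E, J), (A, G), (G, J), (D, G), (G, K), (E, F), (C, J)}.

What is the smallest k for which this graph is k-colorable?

2

G and K are adjacent, so at least 2 colors are needed.
2 colors suffice: A=blue, B=blue, C=red, D=blue, E=red, F=blue, G=red, H=blue, I=blue, J=blue, K=blue. No two adjacent vertices share a color.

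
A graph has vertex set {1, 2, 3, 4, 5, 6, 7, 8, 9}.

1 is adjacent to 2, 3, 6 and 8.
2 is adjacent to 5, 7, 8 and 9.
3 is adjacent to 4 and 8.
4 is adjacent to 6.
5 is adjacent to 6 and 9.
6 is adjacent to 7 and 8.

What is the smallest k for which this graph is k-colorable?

1, 3, 8 are mutually adjacent, so at least 3 colors are needed.
A valid assignment using 3 colors: 1=blue, 2=red, 3=red, 4=blue, 5=blue, 6=red, 7=blue, 8=green, 9=green. Each edge has distinct colors on its endpoints.

3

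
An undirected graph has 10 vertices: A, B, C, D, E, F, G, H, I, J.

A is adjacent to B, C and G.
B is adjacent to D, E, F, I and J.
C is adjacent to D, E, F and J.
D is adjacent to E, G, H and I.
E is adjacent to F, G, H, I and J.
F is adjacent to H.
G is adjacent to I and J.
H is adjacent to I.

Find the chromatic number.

D, E, H, I are mutually adjacent (a clique of size 4), so at least 4 colors are needed.
4 colors suffice: color red → {A, E}; color blue → {D, F, J}; color green → {B, C, G, H}; color yellow → {I}. Each edge has distinct colors on its endpoints.

4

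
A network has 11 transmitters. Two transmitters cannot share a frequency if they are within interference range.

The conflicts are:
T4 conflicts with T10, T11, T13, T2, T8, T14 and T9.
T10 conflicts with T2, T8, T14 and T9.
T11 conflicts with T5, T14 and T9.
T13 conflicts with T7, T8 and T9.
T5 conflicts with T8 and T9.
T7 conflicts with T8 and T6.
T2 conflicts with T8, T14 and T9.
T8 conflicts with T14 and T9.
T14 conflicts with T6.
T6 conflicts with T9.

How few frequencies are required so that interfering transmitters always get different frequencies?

5

T4, T10, T2, T8, T14 all conflict with each other, so at least 5 frequencies are needed.
5 frequencies suffice: frequency 1 → {T7, T14, T9}; frequency 2 → {T11, T8, T6}; frequency 3 → {T4, T5}; frequency 4 → {T13, T2}; frequency 5 → {T10}. Each listed conflict is separated.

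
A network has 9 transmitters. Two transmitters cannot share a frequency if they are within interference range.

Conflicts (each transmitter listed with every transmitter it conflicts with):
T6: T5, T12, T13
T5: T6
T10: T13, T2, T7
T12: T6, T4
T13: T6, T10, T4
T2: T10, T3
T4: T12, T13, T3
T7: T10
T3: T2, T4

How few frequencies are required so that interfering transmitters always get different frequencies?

3

The cycle T13-T4-T3-T2-T10-T13 has odd length 5, so it cannot be 2-colored; at least 3 frequencies are needed.
3 frequencies suffice: frequency 1 → {T6, T10, T4}; frequency 2 → {T5, T12, T13, T7, T3}; frequency 3 → {T2}. Every pair that conflicts lands in different frequencies.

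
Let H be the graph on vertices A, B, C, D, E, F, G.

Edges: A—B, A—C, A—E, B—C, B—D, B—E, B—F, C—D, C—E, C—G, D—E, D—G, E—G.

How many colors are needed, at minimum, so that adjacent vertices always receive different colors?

4

B, C, D, E form a clique, so at least 4 colors are needed.
A valid assignment using 4 colors: A=4, B=1, C=3, D=4, E=2, F=2, G=1. Every edge joins two different colors.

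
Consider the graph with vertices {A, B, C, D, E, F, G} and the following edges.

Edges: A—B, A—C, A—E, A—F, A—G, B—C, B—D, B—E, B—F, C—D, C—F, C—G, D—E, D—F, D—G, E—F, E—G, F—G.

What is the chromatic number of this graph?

C, D, F, G form a clique, so at least 4 colors are needed.
4 colors suffice: color red → {F}; color blue → {A, D}; color green → {C, E}; color yellow → {B, G}. No two adjacent vertices share a color.

4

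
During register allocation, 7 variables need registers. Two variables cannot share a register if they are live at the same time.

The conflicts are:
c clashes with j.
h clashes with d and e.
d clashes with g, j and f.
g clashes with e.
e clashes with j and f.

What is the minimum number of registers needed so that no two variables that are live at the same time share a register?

2

d and j conflict, so at least 2 registers are needed.
2 registers suffice: register 1 → {c, d, e}; register 2 → {h, g, j, f}. No two conflicting variables share a register.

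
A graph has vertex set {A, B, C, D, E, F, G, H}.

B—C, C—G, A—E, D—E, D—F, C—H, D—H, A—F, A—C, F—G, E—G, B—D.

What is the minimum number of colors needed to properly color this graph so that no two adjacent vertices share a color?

3

The cycle G-E-D-H-C-G has odd length 5, so it cannot be 2-colored; at least 3 colors are needed.
3 colors suffice: A=green, B=blue, C=red, D=red, E=blue, F=blue, G=green, H=blue. Every edge joins two different colors.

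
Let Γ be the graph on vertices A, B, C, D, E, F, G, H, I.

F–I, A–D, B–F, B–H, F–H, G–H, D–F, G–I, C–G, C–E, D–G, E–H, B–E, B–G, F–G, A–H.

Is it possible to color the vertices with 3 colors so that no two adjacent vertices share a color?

No

B, F, G, H are mutually adjacent (a clique of size 4), so at least 4 colors are needed.
So 3 colors are not enough.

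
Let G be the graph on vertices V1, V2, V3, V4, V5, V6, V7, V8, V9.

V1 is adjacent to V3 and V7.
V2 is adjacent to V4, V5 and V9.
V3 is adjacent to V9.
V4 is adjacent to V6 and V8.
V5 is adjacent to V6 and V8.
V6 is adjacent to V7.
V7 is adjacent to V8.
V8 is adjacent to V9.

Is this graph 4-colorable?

Yes

The chromatic number is 3. The cycle V1-V7-V8-V9-V3-V1 has odd length 5, so it cannot be 2-colored; at least 3 colors are needed.
3 colors suffice: V1=3, V2=1, V3=1, V4=2, V5=2, V6=1, V7=2, V8=1, V9=2.
Since 4 ≥ 3, a proper 4-coloring certainly exists.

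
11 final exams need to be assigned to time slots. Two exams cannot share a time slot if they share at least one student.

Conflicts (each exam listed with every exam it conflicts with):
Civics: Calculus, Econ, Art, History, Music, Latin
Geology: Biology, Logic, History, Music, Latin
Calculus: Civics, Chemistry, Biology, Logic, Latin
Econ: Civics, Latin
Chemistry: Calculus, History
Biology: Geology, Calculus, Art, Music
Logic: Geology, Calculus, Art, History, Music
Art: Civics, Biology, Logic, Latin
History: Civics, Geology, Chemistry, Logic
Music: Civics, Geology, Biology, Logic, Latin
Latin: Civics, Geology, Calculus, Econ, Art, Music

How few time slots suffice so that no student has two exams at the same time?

Civics, Econ, Latin are mutually in conflict, so at least 3 time slots are needed.
A valid assignment using 3 time slots: Civics=1, Geology=1, Calculus=3, Econ=3, Chemistry=1, Biology=2, Logic=2, Art=3, History=3, Music=3, Latin=2. No two conflicting exams share a time slot.

3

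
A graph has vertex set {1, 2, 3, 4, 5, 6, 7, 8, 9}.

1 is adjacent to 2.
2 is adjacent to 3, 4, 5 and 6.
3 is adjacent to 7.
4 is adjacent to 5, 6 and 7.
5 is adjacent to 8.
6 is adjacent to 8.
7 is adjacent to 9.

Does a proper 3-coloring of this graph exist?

The chromatic number is 3. 2, 4, 6 form a triangle, so at least 3 colors are needed.
A valid assignment using 3 colors: 1=blue, 2=red, 3=blue, 4=blue, 5=green, 6=green, 7=red, 8=red, 9=blue.
That is already a proper 3-coloring.

Yes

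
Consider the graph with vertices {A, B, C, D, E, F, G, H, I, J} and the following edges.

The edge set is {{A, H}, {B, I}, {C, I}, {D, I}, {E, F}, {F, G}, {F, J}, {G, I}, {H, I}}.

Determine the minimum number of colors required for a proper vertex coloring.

C and I are adjacent, so at least 2 colors are needed.
2 colors suffice: color 1 → {A, F, I}; color 2 → {B, C, D, E, G, H, J}. No two adjacent vertices share a color.

2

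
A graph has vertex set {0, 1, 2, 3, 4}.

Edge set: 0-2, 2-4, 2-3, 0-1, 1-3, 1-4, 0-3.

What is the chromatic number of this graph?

0, 2, 3 are mutually adjacent, so at least 3 colors are needed.
3 colors suffice: color a → {0, 4}; color b → {1, 2}; color c → {3}. Each edge has distinct colors on its endpoints.

3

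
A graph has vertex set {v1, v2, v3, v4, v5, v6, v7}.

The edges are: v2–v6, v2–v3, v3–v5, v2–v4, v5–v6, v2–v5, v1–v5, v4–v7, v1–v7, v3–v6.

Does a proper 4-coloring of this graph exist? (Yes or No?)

Yes

The chromatic number is 4. v2, v3, v5, v6 form a clique, so at least 4 colors are needed.
4 colors suffice: color red → {v5, v7}; color blue → {v1, v2}; color green → {v4, v6}; color yellow → {v3}.
That is already a proper 4-coloring.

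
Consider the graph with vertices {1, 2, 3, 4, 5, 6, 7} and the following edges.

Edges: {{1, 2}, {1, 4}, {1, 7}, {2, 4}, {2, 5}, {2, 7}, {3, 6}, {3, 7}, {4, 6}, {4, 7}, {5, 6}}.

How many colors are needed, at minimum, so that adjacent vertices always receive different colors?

4

1, 2, 4, 7 are mutually adjacent (a clique of size 4), so at least 4 colors are needed.
4 colors suffice: color red → {6, 7}; color blue → {3, 4, 5}; color green → {2}; color yellow → {1}. No two adjacent vertices share a color.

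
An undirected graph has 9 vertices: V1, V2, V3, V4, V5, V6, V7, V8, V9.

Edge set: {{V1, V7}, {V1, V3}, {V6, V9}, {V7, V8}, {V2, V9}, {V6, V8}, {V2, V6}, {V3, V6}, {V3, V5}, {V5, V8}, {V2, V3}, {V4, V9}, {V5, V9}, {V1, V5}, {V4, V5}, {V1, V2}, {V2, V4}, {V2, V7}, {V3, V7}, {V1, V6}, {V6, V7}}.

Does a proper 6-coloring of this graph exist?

Yes

The chromatic number is 5. V1, V2, V3, V6, V7 form a clique, so at least 5 colors are needed.
A valid assignment using 5 colors: V1=4, V2=2, V3=3, V4=4, V5=1, V6=1, V7=5, V8=2, V9=3.
Since 6 ≥ 5, a proper 6-coloring certainly exists.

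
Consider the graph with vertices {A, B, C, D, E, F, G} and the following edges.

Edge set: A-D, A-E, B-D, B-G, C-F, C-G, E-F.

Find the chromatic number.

The cycle C-G-B-D-A-E-F-C has odd length 7, so it cannot be 2-colored; at least 3 colors are needed.
3 colors suffice: color red → {C, D, E}; color blue → {A, B, F}; color green → {G}. Every edge joins two different colors.

3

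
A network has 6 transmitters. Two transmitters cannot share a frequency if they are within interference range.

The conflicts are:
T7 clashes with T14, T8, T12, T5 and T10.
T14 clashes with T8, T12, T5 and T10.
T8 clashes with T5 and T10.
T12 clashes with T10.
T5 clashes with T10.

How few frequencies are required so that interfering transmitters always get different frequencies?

T7, T14, T8, T5, T10 pairwise conflict, so at least 5 frequencies are needed.
5 frequencies suffice: frequency 1 → {T14}; frequency 2 → {T10}; frequency 3 → {T7}; frequency 4 → {T12, T5}; frequency 5 → {T8}. Each listed conflict is separated.

5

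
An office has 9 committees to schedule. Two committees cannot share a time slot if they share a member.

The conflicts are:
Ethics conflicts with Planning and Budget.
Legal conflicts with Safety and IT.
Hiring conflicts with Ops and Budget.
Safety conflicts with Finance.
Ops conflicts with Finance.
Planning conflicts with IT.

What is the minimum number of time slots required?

3

The cycle Hiring-Ops-Finance-Safety-Legal-IT-Planning-Ethics-Budget-Hiring has odd length 9, so it cannot be 2-colored; at least 3 time slots are needed.
3 time slots suffice: time slot 1 → {Ethics, Legal, Hiring, Finance}; time slot 2 → {Safety, Ops, Planning, Budget}; time slot 3 → {IT}. Every pair that conflicts lands in different time slots.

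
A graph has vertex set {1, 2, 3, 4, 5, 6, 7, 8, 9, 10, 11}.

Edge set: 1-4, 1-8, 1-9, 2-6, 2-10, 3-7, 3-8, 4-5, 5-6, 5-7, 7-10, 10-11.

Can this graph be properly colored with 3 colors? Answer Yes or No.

Yes

The chromatic number is 3. The cycle 2-6-5-7-10-2 has odd length 5, so it cannot be 2-colored; at least 3 colors are needed.
A valid assignment using 3 colors: 1=red, 2=green, 3=red, 4=blue, 5=red, 6=blue, 7=blue, 8=blue, 9=blue, 10=red, 11=blue.
That is already a proper 3-coloring.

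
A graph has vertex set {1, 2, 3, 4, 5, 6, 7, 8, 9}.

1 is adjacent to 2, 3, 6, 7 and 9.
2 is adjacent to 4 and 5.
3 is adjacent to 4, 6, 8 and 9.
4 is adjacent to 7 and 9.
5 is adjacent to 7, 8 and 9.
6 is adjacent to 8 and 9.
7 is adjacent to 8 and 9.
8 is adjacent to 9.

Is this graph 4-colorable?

The chromatic number is 4. 1, 3, 6, 9 are pairwise adjacent (a clique of size 4), so at least 4 colors are needed.
4 colors suffice: 1=green, 2=red, 3=blue, 4=green, 5=yellow, 6=yellow, 7=blue, 8=green, 9=red.
That is already a proper 4-coloring.

Yes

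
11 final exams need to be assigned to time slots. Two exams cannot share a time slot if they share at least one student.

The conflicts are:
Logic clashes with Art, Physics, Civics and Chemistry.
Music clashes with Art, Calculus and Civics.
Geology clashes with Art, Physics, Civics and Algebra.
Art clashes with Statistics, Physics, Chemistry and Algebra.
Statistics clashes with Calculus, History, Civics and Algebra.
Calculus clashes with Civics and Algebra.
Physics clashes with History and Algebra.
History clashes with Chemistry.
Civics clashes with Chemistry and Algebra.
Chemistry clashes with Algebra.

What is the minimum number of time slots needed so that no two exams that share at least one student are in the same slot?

Statistics, Calculus, Civics, Algebra are mutually in conflict, so at least 4 time slots are needed.
4 time slots suffice: Logic=2, Music=2, Geology=4, Art=1, Statistics=3, Calculus=4, Physics=3, History=1, Civics=1, Chemistry=3, Algebra=2. Every pair that conflicts lands in different time slots.

4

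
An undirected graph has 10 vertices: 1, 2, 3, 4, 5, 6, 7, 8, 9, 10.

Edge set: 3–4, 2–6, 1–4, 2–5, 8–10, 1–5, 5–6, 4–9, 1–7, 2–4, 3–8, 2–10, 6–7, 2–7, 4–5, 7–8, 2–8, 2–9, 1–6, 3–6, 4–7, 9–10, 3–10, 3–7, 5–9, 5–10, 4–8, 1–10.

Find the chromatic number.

4

2, 4, 5, 9 form a clique, so at least 4 colors are needed.
A valid assignment using 4 colors: 1=red, 2=red, 3=red, 4=blue, 5=green, 6=blue, 7=green, 8=yellow, 9=yellow, 10=blue. Every edge joins two different colors.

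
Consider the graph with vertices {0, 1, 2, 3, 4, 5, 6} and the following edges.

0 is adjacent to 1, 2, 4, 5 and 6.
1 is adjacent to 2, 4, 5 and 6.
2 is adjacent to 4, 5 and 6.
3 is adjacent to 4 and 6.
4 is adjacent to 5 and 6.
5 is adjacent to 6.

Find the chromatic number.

6

0, 1, 2, 4, 5, 6 are mutually adjacent (a clique of size 6), so at least 6 colors are needed.
A valid assignment using 6 colors: 0=orange, 1=purple, 2=yellow, 3=green, 4=red, 5=green, 6=blue. No two adjacent vertices share a color.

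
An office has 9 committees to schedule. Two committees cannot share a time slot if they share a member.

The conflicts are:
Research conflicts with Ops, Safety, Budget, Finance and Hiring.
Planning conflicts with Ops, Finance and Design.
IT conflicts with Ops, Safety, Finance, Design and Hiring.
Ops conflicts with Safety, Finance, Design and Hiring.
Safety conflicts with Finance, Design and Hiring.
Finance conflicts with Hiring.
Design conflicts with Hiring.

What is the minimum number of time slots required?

IT, Ops, Safety, Finance, Hiring all conflict with each other, so at least 5 time slots are needed.
5 time slots suffice: time slot 1 → {Ops, Budget}; time slot 2 → {Planning, Hiring}; time slot 3 → {Finance, Design}; time slot 4 → {Safety}; time slot 5 → {Research, IT}. No two conflicting committees share a time slot.

5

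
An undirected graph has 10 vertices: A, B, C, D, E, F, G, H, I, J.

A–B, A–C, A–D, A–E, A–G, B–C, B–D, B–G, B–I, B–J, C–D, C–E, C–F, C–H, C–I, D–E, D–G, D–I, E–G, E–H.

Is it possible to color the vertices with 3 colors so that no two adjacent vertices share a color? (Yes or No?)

No

B, C, D, I are mutually adjacent (a clique of size 4), so at least 4 colors are needed.
So 3 colors are not enough.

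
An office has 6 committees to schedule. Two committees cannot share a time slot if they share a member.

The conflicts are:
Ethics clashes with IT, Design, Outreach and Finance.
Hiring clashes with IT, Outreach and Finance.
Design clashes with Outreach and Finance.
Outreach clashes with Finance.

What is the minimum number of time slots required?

4

Ethics, Design, Outreach, Finance are mutually in conflict, so at least 4 time slots are needed.
4 time slots suffice: Ethics=2, Hiring=2, IT=1, Design=4, Outreach=3, Finance=1. Each listed conflict is separated.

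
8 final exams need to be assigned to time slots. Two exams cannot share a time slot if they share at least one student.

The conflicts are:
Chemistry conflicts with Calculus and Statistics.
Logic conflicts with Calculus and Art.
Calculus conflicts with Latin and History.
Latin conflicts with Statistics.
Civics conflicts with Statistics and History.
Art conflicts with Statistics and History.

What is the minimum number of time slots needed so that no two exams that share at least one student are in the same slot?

3

The cycle Statistics-Chemistry-Calculus-Logic-Art-Statistics has odd length 5, so it cannot be 2-colored; at least 3 time slots are needed.
A valid assignment using 3 time slots: Chemistry=2, Logic=3, Calculus=1, Latin=2, Civics=2, Art=2, Statistics=1, History=3. Every pair that conflicts lands in different time slots.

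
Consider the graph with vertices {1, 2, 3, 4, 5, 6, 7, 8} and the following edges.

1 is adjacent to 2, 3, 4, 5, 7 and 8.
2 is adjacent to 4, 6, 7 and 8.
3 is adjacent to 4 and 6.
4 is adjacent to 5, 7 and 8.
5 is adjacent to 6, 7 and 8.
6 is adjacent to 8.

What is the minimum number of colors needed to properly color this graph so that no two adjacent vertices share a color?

4

1, 4, 5, 8 form a clique, so at least 4 colors are needed.
4 colors suffice: color a → {4, 6}; color b → {1}; color c → {2, 3, 5}; color d → {7, 8}. No two adjacent vertices share a color.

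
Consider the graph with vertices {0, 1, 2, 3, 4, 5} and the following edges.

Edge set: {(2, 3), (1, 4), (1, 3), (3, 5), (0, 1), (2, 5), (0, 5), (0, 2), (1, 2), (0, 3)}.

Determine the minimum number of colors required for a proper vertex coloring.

4

0, 2, 3, 5 form a clique, so at least 4 colors are needed.
4 colors suffice: color red → {0, 4}; color blue → {3}; color green → {1, 5}; color yellow → {2}. Each edge has distinct colors on its endpoints.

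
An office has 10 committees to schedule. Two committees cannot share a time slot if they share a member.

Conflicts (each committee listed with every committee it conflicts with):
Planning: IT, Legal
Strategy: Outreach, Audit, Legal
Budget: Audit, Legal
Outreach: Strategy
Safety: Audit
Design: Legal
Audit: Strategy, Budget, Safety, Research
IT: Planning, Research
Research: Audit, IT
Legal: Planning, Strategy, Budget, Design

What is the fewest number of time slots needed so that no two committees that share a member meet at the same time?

2

Audit and Research conflict, so at least 2 time slots are needed.
2 time slots suffice: time slot 1 → {Outreach, Audit, IT, Legal}; time slot 2 → {Planning, Strategy, Budget, Safety, Design, Research}. Each listed conflict is separated.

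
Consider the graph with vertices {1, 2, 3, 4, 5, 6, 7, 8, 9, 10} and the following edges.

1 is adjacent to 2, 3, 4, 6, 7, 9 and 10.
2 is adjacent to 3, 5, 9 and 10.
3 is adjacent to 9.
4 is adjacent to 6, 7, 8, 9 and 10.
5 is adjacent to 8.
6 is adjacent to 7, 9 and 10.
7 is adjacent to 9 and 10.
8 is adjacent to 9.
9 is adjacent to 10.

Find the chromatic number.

6

1, 4, 6, 7, 9, 10 are pairwise adjacent (a clique of size 6), so at least 6 colors are needed.
One proper 6-coloring: 1=blue, 2=green, 3=yellow, 4=green, 5=red, 6=purple, 7=orange, 8=blue, 9=red, 10=yellow. Each edge has distinct colors on its endpoints.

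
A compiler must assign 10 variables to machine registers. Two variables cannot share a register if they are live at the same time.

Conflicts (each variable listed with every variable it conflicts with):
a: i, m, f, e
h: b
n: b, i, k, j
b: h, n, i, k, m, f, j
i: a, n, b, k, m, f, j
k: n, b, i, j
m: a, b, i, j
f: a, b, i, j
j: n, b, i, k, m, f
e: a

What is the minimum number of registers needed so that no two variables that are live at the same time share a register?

n, b, i, k, j all conflict with each other, so at least 5 registers are needed.
5 registers suffice: register 1 → {h, i, e}; register 2 → {a, b}; register 3 → {j}; register 4 → {k, m, f}; register 5 → {n}. No two conflicting variables share a register.

5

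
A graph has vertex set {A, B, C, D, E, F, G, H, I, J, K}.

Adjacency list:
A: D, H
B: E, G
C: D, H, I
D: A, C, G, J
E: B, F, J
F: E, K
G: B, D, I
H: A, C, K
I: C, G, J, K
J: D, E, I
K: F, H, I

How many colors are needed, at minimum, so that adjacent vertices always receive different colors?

The cycle B-G-D-J-E-B has odd length 5, so it cannot be 2-colored; at least 3 colors are needed.
A valid assignment using 3 colors: A=2, B=3, C=2, D=1, E=1, F=3, G=2, H=1, I=1, J=2, K=2. Every edge joins two different colors.

3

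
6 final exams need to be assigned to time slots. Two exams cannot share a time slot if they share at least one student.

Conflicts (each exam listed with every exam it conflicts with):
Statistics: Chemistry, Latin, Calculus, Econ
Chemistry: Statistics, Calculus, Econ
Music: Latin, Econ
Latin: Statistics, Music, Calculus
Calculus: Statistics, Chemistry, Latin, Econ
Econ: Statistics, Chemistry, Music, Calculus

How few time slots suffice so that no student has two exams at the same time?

4

Statistics, Chemistry, Calculus, Econ pairwise conflict, so at least 4 time slots are needed.
Using 4 time slots: Statistics=3, Chemistry=4, Music=1, Latin=2, Calculus=1, Econ=2. No two conflicting exams share a time slot.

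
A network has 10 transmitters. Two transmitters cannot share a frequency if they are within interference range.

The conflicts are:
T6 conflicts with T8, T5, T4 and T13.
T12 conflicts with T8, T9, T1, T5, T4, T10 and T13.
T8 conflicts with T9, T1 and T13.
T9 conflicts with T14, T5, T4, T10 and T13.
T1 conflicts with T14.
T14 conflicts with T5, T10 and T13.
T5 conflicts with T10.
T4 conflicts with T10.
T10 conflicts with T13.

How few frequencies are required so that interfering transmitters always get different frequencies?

4

T9, T14, T5, T10 are mutually in conflict, so at least 4 frequencies are needed.
4 frequencies suffice: frequency 1 → {T6, T9, T1}; frequency 2 → {T12, T14}; frequency 3 → {T8, T10}; frequency 4 → {T5, T4, T13}. Every pair that conflicts lands in different frequencies.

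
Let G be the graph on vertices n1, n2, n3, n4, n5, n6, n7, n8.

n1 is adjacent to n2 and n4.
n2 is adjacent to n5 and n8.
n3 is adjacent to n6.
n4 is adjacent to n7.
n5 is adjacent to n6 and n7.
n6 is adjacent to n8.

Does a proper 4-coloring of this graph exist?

Yes

The chromatic number is 3. The cycle n7-n5-n2-n1-n4-n7 has odd length 5, so it cannot be 2-colored; at least 3 colors are needed.
3 colors suffice: color 1 → {n2, n4, n6}; color 2 → {n1, n3, n5, n8}; color 3 → {n7}.
Since 4 ≥ 3, a proper 4-coloring certainly exists.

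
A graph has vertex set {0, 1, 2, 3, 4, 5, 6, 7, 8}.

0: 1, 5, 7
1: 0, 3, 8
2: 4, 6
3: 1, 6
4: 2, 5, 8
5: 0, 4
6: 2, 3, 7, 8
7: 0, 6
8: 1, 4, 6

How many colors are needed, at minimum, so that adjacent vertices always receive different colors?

3

The cycle 1-8-4-5-0-1 has odd length 5, so it cannot be 2-colored; at least 3 colors are needed.
3 colors suffice: color a → {0, 4, 6}; color b → {2, 3, 5, 7, 8}; color c → {1}. Each edge has distinct colors on its endpoints.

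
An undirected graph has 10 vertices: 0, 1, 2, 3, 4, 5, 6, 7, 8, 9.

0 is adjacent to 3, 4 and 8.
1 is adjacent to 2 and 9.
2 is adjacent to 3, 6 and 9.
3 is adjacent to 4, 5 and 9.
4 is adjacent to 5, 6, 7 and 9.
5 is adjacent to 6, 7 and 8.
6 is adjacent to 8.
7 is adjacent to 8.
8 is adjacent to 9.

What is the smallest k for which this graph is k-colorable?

4, 5, 6 are pairwise adjacent, so at least 3 colors are needed.
One proper 3-coloring: 0=blue, 1=green, 2=red, 3=green, 4=red, 5=blue, 6=green, 7=green, 8=red, 9=blue. Every edge joins two different colors.

3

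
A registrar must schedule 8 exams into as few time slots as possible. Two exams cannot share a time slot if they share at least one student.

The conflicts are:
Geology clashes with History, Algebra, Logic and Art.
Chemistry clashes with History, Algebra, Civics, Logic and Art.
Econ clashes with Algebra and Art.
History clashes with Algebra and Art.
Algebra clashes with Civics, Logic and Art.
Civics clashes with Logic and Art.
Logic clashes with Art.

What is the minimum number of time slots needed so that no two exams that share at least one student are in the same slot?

5

Chemistry, Algebra, Civics, Logic, Art are mutually in conflict, so at least 5 time slots are needed.
5 time slots suffice: time slot 1 → {Art}; time slot 2 → {Algebra}; time slot 3 → {Geology, Chemistry, Econ}; time slot 4 → {History, Logic}; time slot 5 → {Civics}. Every pair that conflicts lands in different time slots.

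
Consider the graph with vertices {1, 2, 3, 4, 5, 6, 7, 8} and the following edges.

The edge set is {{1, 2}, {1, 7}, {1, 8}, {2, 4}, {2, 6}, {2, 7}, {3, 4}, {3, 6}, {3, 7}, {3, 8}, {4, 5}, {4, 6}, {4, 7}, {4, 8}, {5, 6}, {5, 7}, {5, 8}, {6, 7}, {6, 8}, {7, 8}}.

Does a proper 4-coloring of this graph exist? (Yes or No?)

3, 4, 6, 7, 8 form a clique, so at least 5 colors are needed.
So 4 colors are not enough.

No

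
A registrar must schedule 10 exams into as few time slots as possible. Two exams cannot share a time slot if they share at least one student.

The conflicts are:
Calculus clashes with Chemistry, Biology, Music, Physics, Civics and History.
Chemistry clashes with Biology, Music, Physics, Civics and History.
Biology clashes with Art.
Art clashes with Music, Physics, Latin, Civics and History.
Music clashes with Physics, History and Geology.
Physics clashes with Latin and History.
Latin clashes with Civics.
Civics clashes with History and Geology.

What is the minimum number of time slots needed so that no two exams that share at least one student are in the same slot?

Calculus, Chemistry, Music, Physics, History pairwise conflict, so at least 5 time slots are needed.
5 time slots suffice: time slot 1 → {Chemistry, Art, Geology}; time slot 2 → {Biology, Latin, History}; time slot 3 → {Music, Civics}; time slot 4 → {Physics}; time slot 5 → {Calculus}. Every pair that conflicts lands in different time slots.

5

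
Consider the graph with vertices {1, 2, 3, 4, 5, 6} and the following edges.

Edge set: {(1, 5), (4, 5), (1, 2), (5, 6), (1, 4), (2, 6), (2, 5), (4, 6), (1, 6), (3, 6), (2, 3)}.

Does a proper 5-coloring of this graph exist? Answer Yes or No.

Yes

The chromatic number is 4. 1, 4, 5, 6 form a clique, so at least 4 colors are needed.
4 colors suffice: color a → {6}; color b → {2, 4}; color c → {1, 3}; color d → {5}.
Since 5 ≥ 4, a proper 5-coloring certainly exists.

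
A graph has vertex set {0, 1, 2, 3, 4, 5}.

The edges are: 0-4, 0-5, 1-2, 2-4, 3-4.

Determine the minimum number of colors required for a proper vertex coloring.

0 and 5 are adjacent, so at least 2 colors are needed.
A valid assignment using 2 colors: 0=b, 1=a, 2=b, 3=b, 4=a, 5=a. No two adjacent vertices share a color.

2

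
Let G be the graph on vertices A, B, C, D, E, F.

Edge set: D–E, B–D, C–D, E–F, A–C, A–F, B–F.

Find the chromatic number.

The cycle D-C-A-F-E-D has odd length 5, so it cannot be 2-colored; at least 3 colors are needed.
3 colors suffice: color red → {D, F}; color blue → {A, B, E}; color green → {C}. Every edge joins two different colors.

3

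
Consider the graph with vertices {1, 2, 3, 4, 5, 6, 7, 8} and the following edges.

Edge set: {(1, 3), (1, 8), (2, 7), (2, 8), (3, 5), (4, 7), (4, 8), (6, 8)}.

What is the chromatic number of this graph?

2

1 and 8 are adjacent, so at least 2 colors are needed.
2 colors suffice: color a → {3, 7, 8}; color b → {1, 2, 4, 5, 6}. Every edge joins two different colors.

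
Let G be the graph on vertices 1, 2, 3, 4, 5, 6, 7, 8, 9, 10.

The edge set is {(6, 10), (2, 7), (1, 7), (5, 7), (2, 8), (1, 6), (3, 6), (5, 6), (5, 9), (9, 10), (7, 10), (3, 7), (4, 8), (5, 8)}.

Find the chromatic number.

2 and 7 are adjacent, so at least 2 colors are needed.
One proper 2-coloring: 1=blue, 2=blue, 3=blue, 4=blue, 5=blue, 6=red, 7=red, 8=red, 9=red, 10=blue. Each edge has distinct colors on its endpoints.

2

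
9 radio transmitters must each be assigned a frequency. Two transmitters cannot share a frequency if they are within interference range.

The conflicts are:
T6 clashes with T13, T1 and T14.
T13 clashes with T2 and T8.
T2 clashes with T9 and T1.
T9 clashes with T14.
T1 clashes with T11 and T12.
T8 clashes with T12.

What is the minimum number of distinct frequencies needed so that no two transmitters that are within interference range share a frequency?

The cycle T13-T6-T14-T9-T2-T13 has odd length 5, so it cannot be 2-colored; at least 3 frequencies are needed.
3 frequencies suffice: frequency 1 → {T13, T1, T14}; frequency 2 → {T6, T2, T11, T12}; frequency 3 → {T9, T8}. Each listed conflict is separated.

3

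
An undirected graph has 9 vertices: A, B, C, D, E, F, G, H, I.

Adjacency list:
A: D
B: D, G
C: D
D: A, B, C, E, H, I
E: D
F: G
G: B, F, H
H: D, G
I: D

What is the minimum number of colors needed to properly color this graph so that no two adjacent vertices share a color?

2

D and I are adjacent, so at least 2 colors are needed.
2 colors suffice: color 1 → {D, G}; color 2 → {A, B, C, E, F, H, I}. Each edge has distinct colors on its endpoints.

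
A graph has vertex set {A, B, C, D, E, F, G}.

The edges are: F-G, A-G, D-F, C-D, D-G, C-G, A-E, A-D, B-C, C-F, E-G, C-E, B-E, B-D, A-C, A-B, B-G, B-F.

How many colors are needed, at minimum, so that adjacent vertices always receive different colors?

B, C, D, F, G form a clique, so at least 5 colors are needed.
5 colors suffice: color red → {G}; color blue → {B}; color green → {C}; color yellow → {D, E}; color purple → {A, F}. Each edge has distinct colors on its endpoints.

5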